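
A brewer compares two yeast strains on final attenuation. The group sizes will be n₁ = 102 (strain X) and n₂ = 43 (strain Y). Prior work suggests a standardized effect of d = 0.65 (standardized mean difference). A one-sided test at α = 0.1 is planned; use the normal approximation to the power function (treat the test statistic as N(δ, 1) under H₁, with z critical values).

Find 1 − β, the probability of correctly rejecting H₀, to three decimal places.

Noncentrality parameter: δ = d / √(1/n₁ + 1/n₂) = 0.65 / √(1/102 + 1/43) = 3.5749
Critical value for a one-sided test at α = 0.1: z_α = 1.282.
Power = Φ(δ − 1.282) = Φ(2.293) = 0.9891.

Power ≈ 0.989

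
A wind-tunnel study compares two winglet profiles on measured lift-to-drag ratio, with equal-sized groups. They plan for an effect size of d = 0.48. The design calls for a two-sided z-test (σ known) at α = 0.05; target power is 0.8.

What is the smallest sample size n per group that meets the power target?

n = 69 per group

For power 0.8 need Φ(δ − z_{0.025}) = 0.8, so δ = z_{0.025} + z_{0.20} = 1.960 + 0.842 = 2.802.
(For δ > 0 the lower-tail rejection region contributes negligibly to power, so the one-term inversion is standard.)
δ = d·√(n/2) ⇒ n = 2(δ/d)² = 2 × (2.802 / 0.48)² = 68.13.
Round up to the next whole unit.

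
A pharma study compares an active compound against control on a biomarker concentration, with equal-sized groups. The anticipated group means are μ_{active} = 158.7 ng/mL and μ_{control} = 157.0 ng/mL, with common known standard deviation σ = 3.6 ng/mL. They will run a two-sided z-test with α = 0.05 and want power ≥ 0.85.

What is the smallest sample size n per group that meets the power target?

n = 81 per group

Standardized effect: d = |μ_{active} − μ_{control}| / σ = |158.7 − 157.0| / 3.6 = 0.4722
Set Φ(δ − 1.960) = 0.85; then δ − 1.960 = Φ⁻¹(0.85) = 1.036, giving δ = 2.996.
(Ignoring the negligible lower-tail rejection probability gives the usual closed-form inversion.)
δ = d·√(n/2) ⇒ n = 2(δ/d)² = 2 × (2.996 / 0.4722)² = 80.53.
Rounding up, n = 81 per group.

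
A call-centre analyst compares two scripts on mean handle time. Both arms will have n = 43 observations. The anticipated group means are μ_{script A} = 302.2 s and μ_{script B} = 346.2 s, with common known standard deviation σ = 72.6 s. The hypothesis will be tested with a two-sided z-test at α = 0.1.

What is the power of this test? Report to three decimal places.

Standardized effect: d = |μ_{script A} − μ_{script B}| / σ = |302.2 − 346.2| / 72.6 = 0.6061
Noncentrality parameter: δ = d·√(n/2) = 0.6061 × √(43/2) = 2.8102
Two-sided α = 0.1 → critical value z_{0.05} = 1.645.
Power = Φ(δ − 1.645) + Φ(−δ − 1.645) = Φ(1.165) + Φ(-4.455) = 0.8781 + 0.0000 = 0.8781.

Power ≈ 0.878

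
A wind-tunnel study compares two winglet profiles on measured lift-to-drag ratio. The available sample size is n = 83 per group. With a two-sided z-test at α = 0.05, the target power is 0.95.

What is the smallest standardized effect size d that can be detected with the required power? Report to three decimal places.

Required noncentrality: δ = z_{0.025} + z_{0.05} = 1.960 + 1.645 = 3.605.
(The second rejection-region term Φ(−δ − z_{α/2}) is negligible and dropped.)
δ = d·√(n/2) ⇒ d = δ/√(n/2) = 3.605/√(83/2) = 0.5596.

d ≈ 0.560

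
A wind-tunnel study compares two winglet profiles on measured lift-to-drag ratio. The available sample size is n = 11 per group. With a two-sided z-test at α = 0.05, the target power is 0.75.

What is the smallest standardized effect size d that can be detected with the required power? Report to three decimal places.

Required noncentrality: δ = z_{0.025} + z_{0.25} = 1.960 + 0.674 = 2.634.
(Lower-tail contribution to power is negligible for δ > 0.)
δ = d·√(n/2) ⇒ d = δ/√(n/2) = 2.634/√(11/2) = 1.1233.

d ≈ 1.123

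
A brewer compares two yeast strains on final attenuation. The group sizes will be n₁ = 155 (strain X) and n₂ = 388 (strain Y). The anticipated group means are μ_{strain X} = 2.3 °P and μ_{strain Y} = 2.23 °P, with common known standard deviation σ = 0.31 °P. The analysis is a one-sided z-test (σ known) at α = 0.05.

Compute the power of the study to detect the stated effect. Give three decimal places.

Standardized effect: d = |μ_{strain X} − μ_{strain Y}| / σ = |2.3 − 2.23| / 0.31 = 0.2258
Noncentrality parameter: δ = d / √(1/n₁ + 1/n₂) = 0.2258 / √(1/155 + 1/388) = 2.3764
Critical value for a one-sided test at α = 0.05: z_α = 1.645.
Power = Φ(δ − 1.645) = Φ(0.732) = 0.7678.

Power ≈ 0.768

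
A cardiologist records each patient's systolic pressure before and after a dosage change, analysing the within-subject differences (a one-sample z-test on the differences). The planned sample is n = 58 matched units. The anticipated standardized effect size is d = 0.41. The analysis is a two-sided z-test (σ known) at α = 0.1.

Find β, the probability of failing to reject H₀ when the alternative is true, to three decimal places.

Noncentrality parameter: δ = d·√n = 0.41 × √58 = 3.1225
Two-sided α = 0.1 → critical value z_{0.05} = 1.645.
Power = Φ(δ − 1.645) + Φ(−δ − 1.645) = Φ(1.478) + Φ(-4.767) = 0.9302 + 0.0000 = 0.9302.
Type II error: β = 1 − power = 1 − 0.9302 = 0.0698.

β ≈ 0.070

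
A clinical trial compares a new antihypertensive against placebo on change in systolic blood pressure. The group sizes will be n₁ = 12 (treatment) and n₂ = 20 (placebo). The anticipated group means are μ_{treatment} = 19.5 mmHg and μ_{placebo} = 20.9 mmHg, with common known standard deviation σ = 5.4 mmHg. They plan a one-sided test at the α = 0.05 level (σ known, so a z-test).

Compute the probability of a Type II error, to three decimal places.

Standardized effect: d = |μ_{treatment} − μ_{placebo}| / σ = |19.5 − 20.9| / 5.4 = 0.2593
Noncentrality parameter: δ = d / √(1/n₁ + 1/n₂) = 0.2593 / √(1/12 + 1/20) = 0.7100
Critical value for a one-sided test at α = 0.05: z_α = 1.645.
Power = Φ(δ − 1.645) = Φ(-0.935) = 0.1749.
Type II error: β = 1 − power = 1 − 0.1749 = 0.8251.

β ≈ 0.825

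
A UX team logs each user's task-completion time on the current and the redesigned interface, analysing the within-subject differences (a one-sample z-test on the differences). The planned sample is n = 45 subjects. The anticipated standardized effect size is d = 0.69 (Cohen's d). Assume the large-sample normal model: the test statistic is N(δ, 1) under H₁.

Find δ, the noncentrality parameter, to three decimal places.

δ ≈ 4.629

The noncentrality parameter scales effect size by the design's sample-size factor: δ = d·√n = 0.69 × √45 = 4.6287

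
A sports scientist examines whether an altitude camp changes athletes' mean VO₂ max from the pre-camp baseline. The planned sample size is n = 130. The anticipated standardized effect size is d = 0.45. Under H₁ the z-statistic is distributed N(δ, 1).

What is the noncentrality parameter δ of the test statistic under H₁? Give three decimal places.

The noncentrality parameter scales effect size by the design's sample-size factor: δ = d·√n = 0.45 × √130 = 5.1308

δ ≈ 5.131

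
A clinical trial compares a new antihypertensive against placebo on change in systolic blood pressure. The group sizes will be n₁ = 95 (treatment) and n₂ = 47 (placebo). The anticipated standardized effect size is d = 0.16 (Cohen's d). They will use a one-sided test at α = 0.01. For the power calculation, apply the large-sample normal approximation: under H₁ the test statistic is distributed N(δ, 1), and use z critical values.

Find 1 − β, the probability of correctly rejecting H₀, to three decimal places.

Noncentrality parameter: δ = d / √(1/n₁ + 1/n₂) = 0.16 / √(1/95 + 1/47) = 0.8972
Critical value for a one-sided test at α = 0.01: z_α = 2.326.
Power = P(Z > 2.326 − δ) = Φ(-1.429) = 0.0765.

Power ≈ 0.076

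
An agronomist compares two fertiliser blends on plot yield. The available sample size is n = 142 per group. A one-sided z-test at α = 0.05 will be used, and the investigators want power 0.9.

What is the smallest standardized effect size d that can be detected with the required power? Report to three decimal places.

Required noncentrality: δ = z_{0.05} + z_{0.10} = 1.645 + 1.282 = 2.926.
δ = d·√(n/2) ⇒ d = δ/√(n/2) = 2.926/√(142/2) = 0.3473.

d ≈ 0.347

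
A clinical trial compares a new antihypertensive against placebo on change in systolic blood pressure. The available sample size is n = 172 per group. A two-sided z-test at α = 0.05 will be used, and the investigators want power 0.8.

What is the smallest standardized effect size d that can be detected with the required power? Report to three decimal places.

Required noncentrality: δ = z_{0.025} + z_{0.20} = 1.960 + 0.842 = 2.802.
(The second rejection-region term Φ(−δ − z_{α/2}) is negligible and dropped.)
δ = d·√(n/2) ⇒ d = δ/√(n/2) = 2.802/√(172/2) = 0.3021.

d ≈ 0.302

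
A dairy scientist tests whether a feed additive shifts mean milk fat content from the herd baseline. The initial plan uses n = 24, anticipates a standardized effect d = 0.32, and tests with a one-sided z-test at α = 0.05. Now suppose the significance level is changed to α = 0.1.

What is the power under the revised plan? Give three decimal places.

Power ≈ 0.613

δ = d·√n = 0.32 × √24 = 1.5677 (unchanged). New critical value: z_{0.1} = 1.282.
Revised power = P(Z > 1.282 − δ) = Φ(0.286) = 0.6126.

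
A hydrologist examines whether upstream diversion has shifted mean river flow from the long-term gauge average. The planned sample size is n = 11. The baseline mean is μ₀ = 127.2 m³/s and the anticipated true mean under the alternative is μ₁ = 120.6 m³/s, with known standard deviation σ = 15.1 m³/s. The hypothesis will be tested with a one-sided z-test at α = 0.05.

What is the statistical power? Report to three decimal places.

Standardized effect: d = |μ₁ − μ₀| / σ = |120.6 − 127.2| / 15.1 = 0.4371
Noncentrality parameter: δ = d·√n = 0.4371 × √11 = 1.4497
One-sided α = 0.05 → critical value z_{0.05} = 1.645.
Power = P(Z > 1.645 − δ) = Φ(-0.195) = 0.4226.

Power ≈ 0.423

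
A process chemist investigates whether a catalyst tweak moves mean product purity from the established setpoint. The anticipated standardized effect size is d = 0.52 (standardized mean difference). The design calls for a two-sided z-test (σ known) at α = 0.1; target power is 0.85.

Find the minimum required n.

n = 27

Set Φ(δ − 1.645) = 0.85; then δ − 1.645 = Φ⁻¹(0.85) = 1.036, giving δ = 2.681.
(For δ > 0 the lower-tail rejection region contributes negligibly to power, so the one-term inversion is standard.)
δ = d·√n ⇒ n = (δ/d)² = (2.681 / 0.52)² = 26.59.
Rounding up, n = 27.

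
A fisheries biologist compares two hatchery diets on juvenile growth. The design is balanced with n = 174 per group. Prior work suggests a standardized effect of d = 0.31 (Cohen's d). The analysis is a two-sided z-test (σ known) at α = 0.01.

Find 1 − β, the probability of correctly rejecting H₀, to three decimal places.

Power ≈ 0.624

Noncentrality parameter: δ = d·√(n/2) = 0.31 × √(174/2) = 2.8915
Critical value for a two-sided test at α = 0.01: z_{α/2} = 2.576.
Power = Φ(δ − 2.576) + Φ(−δ − 2.576) = Φ(0.316) + Φ(-5.467) = 0.6239 + 0.0000 = 0.6239.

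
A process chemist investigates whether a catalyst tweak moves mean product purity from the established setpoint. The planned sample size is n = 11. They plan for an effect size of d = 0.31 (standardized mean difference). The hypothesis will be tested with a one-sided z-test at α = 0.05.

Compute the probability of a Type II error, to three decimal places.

β ≈ 0.731

Noncentrality parameter: δ = d·√n = 0.31 × √11 = 1.0282
Critical value for a one-sided test at α = 0.05: z_α = 1.645.
Power = P(Z > 1.645 − δ) = Φ(-0.617) = 0.2687.
Type II error: β = 1 − power = 1 − 0.2687 = 0.7313.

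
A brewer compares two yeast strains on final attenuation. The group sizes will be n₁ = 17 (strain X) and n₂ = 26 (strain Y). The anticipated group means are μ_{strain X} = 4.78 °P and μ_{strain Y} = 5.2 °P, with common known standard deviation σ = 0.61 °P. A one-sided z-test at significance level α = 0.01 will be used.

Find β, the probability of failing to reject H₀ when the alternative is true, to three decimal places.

β ≈ 0.547

Standardized effect: d = |μ_{strain X} − μ_{strain Y}| / σ = |4.78 − 5.2| / 0.61 = 0.6885
Noncentrality parameter: δ = d / √(1/n₁ + 1/n₂) = 0.6885 / √(1/17 + 1/26) = 2.2075
Critical value for a one-sided test at α = 0.01: z_α = 2.326.
Power = Φ(δ − 2.326) = Φ(-0.119) = 0.4527.
Type II error: β = 1 − power = 1 − 0.4527 = 0.5473.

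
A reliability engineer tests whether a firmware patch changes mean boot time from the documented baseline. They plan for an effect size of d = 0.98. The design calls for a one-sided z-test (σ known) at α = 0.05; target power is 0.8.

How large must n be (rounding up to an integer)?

n = 7

For power 0.8 need Φ(δ − z_{0.05}) = 0.8, so δ = z_{0.05} + z_{0.20} = 1.645 + 0.842 = 2.486.
δ = d·√n ⇒ n = (δ/d)² = (2.486 / 0.98)² = 6.44.
Rounding up, n = 7.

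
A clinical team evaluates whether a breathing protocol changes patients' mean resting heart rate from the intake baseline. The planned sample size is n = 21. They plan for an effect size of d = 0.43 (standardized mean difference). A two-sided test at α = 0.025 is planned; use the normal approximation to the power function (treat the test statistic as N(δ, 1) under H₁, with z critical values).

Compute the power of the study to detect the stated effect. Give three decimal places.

Noncentrality parameter: δ = d·√n = 0.43 × √21 = 1.9705
Two-sided α = 0.025 → critical value z_{0.0125} = 2.241.
Power = Φ(δ − 2.241) + Φ(−δ − 2.241) = Φ(-0.271) + Φ(-4.212) = 0.3932 + 0.0000 = 0.3932.

Power ≈ 0.393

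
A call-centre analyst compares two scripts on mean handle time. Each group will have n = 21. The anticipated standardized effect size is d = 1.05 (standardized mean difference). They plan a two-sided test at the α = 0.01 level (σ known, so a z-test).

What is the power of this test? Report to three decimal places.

Power ≈ 0.796

Noncentrality parameter: δ = d·√(n/2) = 1.05 × √(21/2) = 3.4024
Critical value for a two-sided test at α = 0.01: z_{α/2} = 2.576.
Power = Φ(δ − 2.576) + Φ(−δ − 2.576) = Φ(0.827) + Φ(-5.978) = 0.7958 + 0.0000 = 0.7958.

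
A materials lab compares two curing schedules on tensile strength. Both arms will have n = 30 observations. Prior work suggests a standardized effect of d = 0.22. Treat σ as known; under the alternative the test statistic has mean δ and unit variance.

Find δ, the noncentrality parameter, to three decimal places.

δ = d·√(n/2) = 0.22 × √(30/2) = 0.8521

δ ≈ 0.852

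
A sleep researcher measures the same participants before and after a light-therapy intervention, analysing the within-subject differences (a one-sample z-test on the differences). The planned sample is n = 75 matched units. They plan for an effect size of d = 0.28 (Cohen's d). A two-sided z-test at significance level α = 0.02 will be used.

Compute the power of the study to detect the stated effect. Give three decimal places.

Power ≈ 0.539

Noncentrality parameter: δ = d·√n = 0.28 × √75 = 2.4249
Two-sided α = 0.02 → critical value z_{0.01} = 2.326.
Power = Φ(δ − 2.326) + Φ(−δ − 2.326) = Φ(0.099) + Φ(-4.751) = 0.5392 + 0.0000 = 0.5392.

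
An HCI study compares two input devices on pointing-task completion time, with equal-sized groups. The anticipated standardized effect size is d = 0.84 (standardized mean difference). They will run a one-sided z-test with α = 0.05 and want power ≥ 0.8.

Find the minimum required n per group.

Set Φ(δ − 1.645) = 0.8; then δ − 1.645 = Φ⁻¹(0.8) = 0.842, giving δ = 2.486.
δ = d·√(n/2) ⇒ n = 2(δ/d)² = 2 × (2.486 / 0.84)² = 17.52.
Round up to the next whole unit.

n = 18 per group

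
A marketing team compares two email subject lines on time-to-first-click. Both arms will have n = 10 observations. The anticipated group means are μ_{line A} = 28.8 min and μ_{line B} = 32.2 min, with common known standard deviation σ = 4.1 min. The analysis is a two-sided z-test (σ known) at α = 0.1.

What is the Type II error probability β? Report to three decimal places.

Standardized effect: d = |μ_{line A} − μ_{line B}| / σ = |28.8 − 32.2| / 4.1 = 0.8293
Noncentrality parameter: δ = d·√(n/2) = 0.8293 × √(10/2) = 1.8543
Two-sided α = 0.1 → critical value z_{0.05} = 1.645.
Power = Φ(δ − 1.645) + Φ(−δ − 1.645) = Φ(0.209) + Φ(-3.499) = 0.5830 + 0.0002 = 0.5832.
Type II error: β = 1 − power = 1 − 0.5832 = 0.4168.

β ≈ 0.417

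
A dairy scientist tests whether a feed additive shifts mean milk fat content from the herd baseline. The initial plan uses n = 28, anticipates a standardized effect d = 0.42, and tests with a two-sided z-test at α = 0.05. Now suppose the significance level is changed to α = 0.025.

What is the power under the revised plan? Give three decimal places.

Power ≈ 0.492

δ = d·√n = 0.42 × √28 = 2.2224 (unchanged). New critical value: z_{0.0125} = 2.241.
Revised power = Φ(δ − 2.241) + Φ(−δ − 2.241) = Φ(-0.019) + Φ(-4.464) = 0.4924 + 0.0000 = 0.4924.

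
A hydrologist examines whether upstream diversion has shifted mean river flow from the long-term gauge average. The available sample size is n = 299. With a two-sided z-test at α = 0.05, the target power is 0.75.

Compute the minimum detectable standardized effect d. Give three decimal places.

Need Φ(δ − 1.960) = 0.75, so δ = 1.960 + 0.674 = 2.634.
(Lower-tail contribution to power is negligible for δ > 0.)
δ = d·√n ⇒ d = δ/√n = 2.634/√299 = 0.1524.

d ≈ 0.152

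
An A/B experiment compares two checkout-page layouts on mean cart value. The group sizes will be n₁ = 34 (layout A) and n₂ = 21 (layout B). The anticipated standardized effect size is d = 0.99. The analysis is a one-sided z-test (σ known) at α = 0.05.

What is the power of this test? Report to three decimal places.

Noncentrality parameter: δ = d / √(1/n₁ + 1/n₂) = 0.99 / √(1/34 + 1/21) = 3.5670
One-sided α = 0.05 → critical value z_{0.05} = 1.645.
Power = P(Z > 1.645 − δ) = Φ(1.922) = 0.9727.

Power ≈ 0.973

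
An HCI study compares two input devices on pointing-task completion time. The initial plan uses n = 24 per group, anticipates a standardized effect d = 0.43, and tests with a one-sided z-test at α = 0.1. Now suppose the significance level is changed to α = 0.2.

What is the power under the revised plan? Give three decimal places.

Power ≈ 0.741

δ = d·√(n/2) = 0.43 × √(24/2) = 1.4896 (unchanged). New critical value: z_{0.2} = 0.842.
Revised power = Φ(δ − 0.842) = Φ(0.648) = 0.7415.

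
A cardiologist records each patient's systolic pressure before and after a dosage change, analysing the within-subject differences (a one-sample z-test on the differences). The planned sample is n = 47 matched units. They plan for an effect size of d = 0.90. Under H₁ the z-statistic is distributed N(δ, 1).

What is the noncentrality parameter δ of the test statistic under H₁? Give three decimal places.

The noncentrality parameter scales effect size by the design's sample-size factor: δ = d·√n = 0.90 × √47 = 6.1701

δ ≈ 6.170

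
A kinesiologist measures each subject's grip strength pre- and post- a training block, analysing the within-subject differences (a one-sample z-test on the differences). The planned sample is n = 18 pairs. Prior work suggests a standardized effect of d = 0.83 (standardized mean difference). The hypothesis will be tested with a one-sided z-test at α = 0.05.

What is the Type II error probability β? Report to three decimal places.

β ≈ 0.030

Noncentrality parameter: δ = d·√n = 0.83 × √18 = 3.5214
Critical value for a one-sided test at α = 0.05: z_α = 1.645.
Power = P(Z > 1.645 − δ) = Φ(1.877) = 0.9697.
Type II error: β = 1 − power = 1 − 0.9697 = 0.0303.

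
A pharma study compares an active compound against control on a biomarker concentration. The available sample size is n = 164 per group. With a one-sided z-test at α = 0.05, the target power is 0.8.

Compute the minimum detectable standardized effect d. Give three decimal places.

Need Φ(δ − 1.645) = 0.8, so δ = 1.645 + 0.842 = 2.486.
δ = d·√(n/2) ⇒ d = δ/√(n/2) = 2.486/√(164/2) = 0.2746.

d ≈ 0.275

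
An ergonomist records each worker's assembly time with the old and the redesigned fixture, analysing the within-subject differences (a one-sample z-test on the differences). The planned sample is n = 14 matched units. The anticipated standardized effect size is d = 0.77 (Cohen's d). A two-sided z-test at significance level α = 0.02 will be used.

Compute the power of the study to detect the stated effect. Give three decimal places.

Power ≈ 0.710

Noncentrality parameter: δ = d·√n = 0.77 × √14 = 2.8811
Two-sided α = 0.02 → critical value z_{0.01} = 2.326.
Power = Φ(δ − 2.326) + Φ(−δ − 2.326) = Φ(0.555) + Φ(-5.207) = 0.7105 + 0.0000 = 0.7105.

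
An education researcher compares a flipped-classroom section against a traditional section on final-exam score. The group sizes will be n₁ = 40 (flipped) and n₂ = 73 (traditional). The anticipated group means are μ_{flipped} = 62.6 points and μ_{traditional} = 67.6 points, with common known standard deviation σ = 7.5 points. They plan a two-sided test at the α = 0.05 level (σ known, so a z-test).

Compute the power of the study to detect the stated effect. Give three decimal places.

Power ≈ 0.923

Standardized effect: d = |μ_{flipped} − μ_{traditional}| / σ = |62.6 − 67.6| / 7.5 = 0.6667
Noncentrality parameter: δ = d / √(1/n₁ + 1/n₂) = 0.6667 / √(1/40 + 1/73) = 3.3889
Two-sided α = 0.05 → critical value z_{0.025} = 1.960.
Power = Φ(δ − 1.960) + Φ(−δ − 1.960) = Φ(1.429) + Φ(-5.349) = 0.9235 + 0.0000 = 0.9235.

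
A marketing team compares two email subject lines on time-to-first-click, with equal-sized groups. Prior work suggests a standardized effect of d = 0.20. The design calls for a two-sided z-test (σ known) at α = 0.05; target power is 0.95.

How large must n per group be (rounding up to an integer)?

n = 650 per group

Set Φ(δ − 1.960) = 0.95; then δ − 1.960 = Φ⁻¹(0.95) = 1.645, giving δ = 3.605.
(Ignoring the negligible lower-tail rejection probability gives the usual closed-form inversion.)
δ = d·√(n/2) ⇒ n = 2(δ/d)² = 2 × (3.605 / 0.20)² = 649.74.
Rounding up, n = 650 per group.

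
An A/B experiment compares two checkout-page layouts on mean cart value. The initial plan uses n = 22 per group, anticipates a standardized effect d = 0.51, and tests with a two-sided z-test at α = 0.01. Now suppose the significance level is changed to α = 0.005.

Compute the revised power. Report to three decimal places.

Power ≈ 0.132

δ = d·√(n/2) = 0.51 × √(22/2) = 1.6915 (unchanged). New critical value: z_{0.0025} = 2.807.
Revised power = Φ(δ − 2.807) + Φ(−δ − 2.807) = Φ(-1.116) + Φ(-4.499) = 0.1323 + 0.0000 = 0.1323.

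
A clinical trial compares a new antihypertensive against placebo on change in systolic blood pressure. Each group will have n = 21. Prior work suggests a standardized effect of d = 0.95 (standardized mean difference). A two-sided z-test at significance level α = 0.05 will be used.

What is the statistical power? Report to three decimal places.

Power ≈ 0.868

Noncentrality parameter: λ = d·√(n/2) = 0.95 × √(21/2) = 3.0784
Two-sided α = 0.05 → critical value z_{0.025} = 1.960.
Power = Φ(λ − 1.960) + Φ(−λ − 1.960) = Φ(1.118) + Φ(-5.038) = 0.8683 + 0.0000 = 0.8683.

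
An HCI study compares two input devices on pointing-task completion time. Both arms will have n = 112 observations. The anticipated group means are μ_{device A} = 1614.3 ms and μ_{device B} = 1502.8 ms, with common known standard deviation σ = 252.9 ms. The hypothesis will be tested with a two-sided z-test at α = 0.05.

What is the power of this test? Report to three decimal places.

Power ≈ 0.910

Standardized effect: d = |μ_{device A} − μ_{device B}| / σ = |1614.3 − 1502.8| / 252.9 = 0.4409
Noncentrality parameter: λ = d·√(n/2) = 0.4409 × √(112/2) = 3.2993
Critical value for a two-sided test at α = 0.05: z_{α/2} = 1.960.
Power = Φ(λ − 1.960) + Φ(−λ − 1.960) = Φ(1.339) + Φ(-5.259) = 0.9098 + 0.0000 = 0.9098.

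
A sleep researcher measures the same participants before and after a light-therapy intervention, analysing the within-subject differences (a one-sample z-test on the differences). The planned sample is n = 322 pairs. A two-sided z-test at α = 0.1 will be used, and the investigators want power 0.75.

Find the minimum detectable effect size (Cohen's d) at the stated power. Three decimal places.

d ≈ 0.129

Need Φ(δ − 1.645) = 0.75, so δ = 1.645 + 0.674 = 2.319.
(The second rejection-region term Φ(−δ − z_{α/2}) is negligible and dropped.)
δ = d·√n ⇒ d = δ/√n = 2.319/√322 = 0.1293.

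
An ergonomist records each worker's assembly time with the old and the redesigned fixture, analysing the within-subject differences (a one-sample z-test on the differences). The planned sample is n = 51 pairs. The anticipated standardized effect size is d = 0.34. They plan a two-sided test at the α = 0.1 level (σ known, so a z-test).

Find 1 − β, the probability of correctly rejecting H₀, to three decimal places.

Power ≈ 0.783

Noncentrality parameter: λ = d·√n = 0.34 × √51 = 2.4281
Two-sided α = 0.1 → critical value z_{0.05} = 1.645.
Power = Φ(λ − 1.645) + Φ(−λ − 1.645) = Φ(0.783) + Φ(-4.073) = 0.7833 + 0.0000 = 0.7833.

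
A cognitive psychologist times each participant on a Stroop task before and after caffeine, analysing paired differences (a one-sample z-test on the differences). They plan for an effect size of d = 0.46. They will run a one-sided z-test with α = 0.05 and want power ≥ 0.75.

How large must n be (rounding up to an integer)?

Set Φ(δ − 1.645) = 0.75; then δ − 1.645 = Φ⁻¹(0.75) = 0.674, giving δ = 2.319.
δ = d·√n ⇒ n = (δ/d)² = (2.319 / 0.46)² = 25.42.
Rounding up, n = 26.

n = 26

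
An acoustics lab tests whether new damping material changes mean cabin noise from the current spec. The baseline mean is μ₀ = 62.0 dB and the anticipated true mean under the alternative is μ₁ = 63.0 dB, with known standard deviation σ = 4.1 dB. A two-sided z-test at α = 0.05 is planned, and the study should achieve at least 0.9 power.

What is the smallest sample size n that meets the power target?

n = 177

Standardized effect: d = |μ₁ − μ₀| / σ = |63.0 − 62.0| / 4.1 = 0.2439
Set Φ(δ − 1.960) = 0.9; then δ − 1.960 = Φ⁻¹(0.9) = 1.282, giving δ = 3.242.
(The Φ(−δ − z_{α/2}) term is vanishingly small for δ > 0 and is dropped in the standard sample-size formula.)
δ = d·√n ⇒ n = (δ/d)² = (3.242 / 0.2439)² = 176.63.
Round up to the next whole unit.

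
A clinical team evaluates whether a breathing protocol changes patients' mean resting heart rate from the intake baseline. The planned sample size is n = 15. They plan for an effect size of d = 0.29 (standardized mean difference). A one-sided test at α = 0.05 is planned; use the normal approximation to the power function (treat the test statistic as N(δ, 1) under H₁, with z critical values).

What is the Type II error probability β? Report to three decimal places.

Noncentrality parameter: δ = d·√n = 0.29 × √15 = 1.1232
One-sided α = 0.05 → critical value z_{0.05} = 1.645.
Power = Φ(δ − 1.645) = Φ(-0.522) = 0.3009.
Type II error: β = 1 − power = 1 − 0.3009 = 0.6991.

β ≈ 0.699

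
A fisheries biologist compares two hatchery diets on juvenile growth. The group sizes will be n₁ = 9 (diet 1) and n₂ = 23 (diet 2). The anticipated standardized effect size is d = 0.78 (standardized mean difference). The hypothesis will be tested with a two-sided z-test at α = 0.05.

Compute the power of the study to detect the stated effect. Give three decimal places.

Noncentrality parameter: δ = d / √(1/n₁ + 1/n₂) = 0.78 / √(1/9 + 1/23) = 1.9838
Two-sided α = 0.05 → critical value z_{0.025} = 1.960.
Power = Φ(δ − 1.960) + Φ(−δ − 1.960) = Φ(0.024) + Φ(-3.944) = 0.5095 + 0.0000 = 0.5096.

Power ≈ 0.510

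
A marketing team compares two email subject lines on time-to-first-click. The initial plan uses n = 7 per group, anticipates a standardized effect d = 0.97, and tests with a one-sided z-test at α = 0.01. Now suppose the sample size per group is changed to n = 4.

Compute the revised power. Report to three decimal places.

With n = 4 per group: δ = d·√(n/2) = 0.97 × √(4/2) = 1.3718. Critical value z_{0.01} = 2.326.
Revised power = Φ(δ − 2.326) = Φ(-0.955) = 0.1699.

Power ≈ 0.170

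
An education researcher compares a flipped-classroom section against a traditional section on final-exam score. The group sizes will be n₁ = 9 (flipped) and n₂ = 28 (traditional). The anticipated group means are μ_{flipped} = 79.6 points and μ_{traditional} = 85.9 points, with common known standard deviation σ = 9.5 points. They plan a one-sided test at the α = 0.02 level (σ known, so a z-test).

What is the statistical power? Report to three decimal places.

Power ≈ 0.373

Standardized effect: d = |μ_{flipped} − μ_{traditional}| / σ = |79.6 − 85.9| / 9.5 = 0.6632
Noncentrality parameter: δ = d / √(1/n₁ + 1/n₂) = 0.6632 / √(1/9 + 1/28) = 1.7307
One-sided α = 0.02 → critical value z_{0.02} = 2.054.
Power = P(Z > 2.054 − δ) = Φ(-0.323) = 0.3733.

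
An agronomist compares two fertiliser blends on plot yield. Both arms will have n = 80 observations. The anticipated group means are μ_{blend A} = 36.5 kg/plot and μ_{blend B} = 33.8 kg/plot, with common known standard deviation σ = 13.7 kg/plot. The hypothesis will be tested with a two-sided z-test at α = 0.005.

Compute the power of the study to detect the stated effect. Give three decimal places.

Standardized effect: d = |μ_{blend A} − μ_{blend B}| / σ = |36.5 − 33.8| / 13.7 = 0.1971
Noncentrality parameter: δ = d·√(n/2) = 0.1971 × √(80/2) = 1.2464
Critical value for a two-sided test at α = 0.005: z_{α/2} = 2.807.
Power = Φ(δ − 2.807) + Φ(−δ − 2.807) = Φ(-1.561) + Φ(-4.053) = 0.0593 + 0.0000 = 0.0593.

Power ≈ 0.059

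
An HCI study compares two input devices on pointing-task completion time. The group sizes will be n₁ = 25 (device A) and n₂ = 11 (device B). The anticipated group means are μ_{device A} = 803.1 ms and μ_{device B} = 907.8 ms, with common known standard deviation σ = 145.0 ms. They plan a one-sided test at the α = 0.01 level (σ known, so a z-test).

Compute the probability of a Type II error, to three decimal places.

Standardized effect: d = |μ_{device A} − μ_{device B}| / σ = |803.1 − 907.8| / 145.0 = 0.7221
Noncentrality parameter: δ = d / √(1/n₁ + 1/n₂) = 0.7221 / √(1/25 + 1/11) = 1.9957
Critical value for a one-sided test at α = 0.01: z_α = 2.326.
Power = Φ(δ − 2.326) = Φ(-0.331) = 0.3705.
Type II error: β = 1 − power = 1 − 0.3705 = 0.6295.

β ≈ 0.630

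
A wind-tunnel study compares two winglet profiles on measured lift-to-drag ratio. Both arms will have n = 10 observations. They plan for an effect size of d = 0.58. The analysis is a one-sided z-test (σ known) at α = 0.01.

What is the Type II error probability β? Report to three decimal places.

Noncentrality parameter: δ = d·√(n/2) = 0.58 × √(10/2) = 1.2969
One-sided α = 0.01 → critical value z_{0.01} = 2.326.
Power = Φ(δ − 2.326) = Φ(-1.029) = 0.1516.
Type II error: β = 1 − power = 1 − 0.1516 = 0.8484.

β ≈ 0.848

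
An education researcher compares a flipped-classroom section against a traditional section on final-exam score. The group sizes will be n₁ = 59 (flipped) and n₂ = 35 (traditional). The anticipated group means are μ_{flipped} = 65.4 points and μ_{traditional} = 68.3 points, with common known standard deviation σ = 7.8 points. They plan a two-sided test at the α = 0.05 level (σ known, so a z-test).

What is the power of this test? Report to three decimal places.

Standardized effect: d = |μ_{flipped} − μ_{traditional}| / σ = |65.4 − 68.3| / 7.8 = 0.3718
Noncentrality parameter: δ = d / √(1/n₁ + 1/n₂) = 0.3718 / √(1/59 + 1/35) = 1.7426
Two-sided α = 0.05 → critical value z_{0.025} = 1.960.
Power = Φ(δ − 1.960) + Φ(−δ − 1.960) = Φ(-0.217) + Φ(-3.703) = 0.4140 + 0.0001 = 0.4141.

Power ≈ 0.414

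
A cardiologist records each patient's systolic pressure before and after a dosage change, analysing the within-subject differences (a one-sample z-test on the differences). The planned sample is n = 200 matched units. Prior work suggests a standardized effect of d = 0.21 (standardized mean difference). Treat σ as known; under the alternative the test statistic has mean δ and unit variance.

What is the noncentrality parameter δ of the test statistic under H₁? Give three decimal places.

δ ≈ 2.970

The noncentrality parameter scales effect size by the design's sample-size factor: δ = d·√n = 0.21 × √200 = 2.9698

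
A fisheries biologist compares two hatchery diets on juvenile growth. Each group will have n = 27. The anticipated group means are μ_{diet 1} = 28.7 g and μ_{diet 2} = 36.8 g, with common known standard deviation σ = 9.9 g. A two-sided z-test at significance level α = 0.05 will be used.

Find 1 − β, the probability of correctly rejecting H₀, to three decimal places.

Standardized effect: d = |μ_{diet 1} − μ_{diet 2}| / σ = |28.7 − 36.8| / 9.9 = 0.8182
Noncentrality parameter: δ = d·√(n/2) = 0.8182 × √(27/2) = 3.0062
Critical value for a two-sided test at α = 0.05: z_{α/2} = 1.960.
Power = Φ(δ − 1.960) + Φ(−δ − 1.960) = Φ(1.046) + Φ(-4.966) = 0.8523 + 0.0000 = 0.8523.

Power ≈ 0.852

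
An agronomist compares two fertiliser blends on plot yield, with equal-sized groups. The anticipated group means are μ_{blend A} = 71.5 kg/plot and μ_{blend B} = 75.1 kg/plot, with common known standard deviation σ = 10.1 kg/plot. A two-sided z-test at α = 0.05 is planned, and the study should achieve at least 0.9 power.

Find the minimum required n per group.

n = 166 per group

Standardized effect: d = |μ_{blend A} − μ_{blend B}| / σ = |71.5 − 75.1| / 10.1 = 0.3564
For power 0.9 need Φ(δ − z_{0.025}) = 0.9, so δ = z_{0.025} + z_{0.10} = 1.960 + 1.282 = 3.242.
(Ignoring the negligible lower-tail rejection probability gives the usual closed-form inversion.)
δ = d·√(n/2) ⇒ n = 2(δ/d)² = 2 × (3.242 / 0.3564)² = 165.41.
Round up to the next whole unit.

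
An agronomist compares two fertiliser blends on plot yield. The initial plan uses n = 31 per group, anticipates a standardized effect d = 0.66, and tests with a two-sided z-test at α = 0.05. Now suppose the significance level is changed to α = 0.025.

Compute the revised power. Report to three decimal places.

δ = d·√(n/2) = 0.66 × √(31/2) = 2.5984 (unchanged). New critical value: z_{0.0125} = 2.241.
Revised power = Φ(δ − 2.241) + Φ(−δ − 2.241) = Φ(0.357) + Φ(-4.840) = 0.6395 + 0.0000 = 0.6395.

Power ≈ 0.639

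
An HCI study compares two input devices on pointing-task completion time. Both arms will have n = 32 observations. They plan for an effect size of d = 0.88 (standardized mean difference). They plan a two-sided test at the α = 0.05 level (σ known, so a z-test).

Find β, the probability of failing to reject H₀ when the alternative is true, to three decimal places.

Noncentrality parameter: λ = d·√(n/2) = 0.88 × √(32/2) = 3.5200
Two-sided α = 0.05 → critical value z_{0.025} = 1.960.
Power = Φ(λ − 1.960) + Φ(−λ − 1.960) = Φ(1.560) + Φ(-5.480) = 0.9406 + 0.0000 = 0.9406.
Type II error: β = 1 − power = 1 − 0.9406 = 0.0594.

β ≈ 0.059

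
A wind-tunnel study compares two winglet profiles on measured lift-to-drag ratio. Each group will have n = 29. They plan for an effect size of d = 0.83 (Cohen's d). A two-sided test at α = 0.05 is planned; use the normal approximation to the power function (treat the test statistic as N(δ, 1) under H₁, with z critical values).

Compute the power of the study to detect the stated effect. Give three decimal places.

Power ≈ 0.885

Noncentrality parameter: δ = d·√(n/2) = 0.83 × √(29/2) = 3.1605
Critical value for a two-sided test at α = 0.05: z_{α/2} = 1.960.
Power = Φ(δ − 1.960) + Φ(−δ − 1.960) = Φ(1.201) + Φ(-5.121) = 0.8850 + 0.0000 = 0.8850.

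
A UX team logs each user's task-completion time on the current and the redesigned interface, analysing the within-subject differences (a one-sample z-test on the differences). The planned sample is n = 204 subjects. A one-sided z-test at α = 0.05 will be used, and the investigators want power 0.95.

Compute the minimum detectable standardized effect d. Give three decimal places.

Required noncentrality: δ = z_{0.05} + z_{0.05} = 1.645 + 1.645 = 3.290.
δ = d·√n ⇒ d = δ/√n = 3.290/√204 = 0.2303.

d ≈ 0.230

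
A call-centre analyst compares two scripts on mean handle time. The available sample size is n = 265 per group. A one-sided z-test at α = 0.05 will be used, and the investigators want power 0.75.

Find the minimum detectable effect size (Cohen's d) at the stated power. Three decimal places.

Need Φ(δ − 1.645) = 0.75, so δ = 1.645 + 0.674 = 2.319.
δ = d·√(n/2) ⇒ d = δ/√(n/2) = 2.319/√(265/2) = 0.2015.

d ≈ 0.201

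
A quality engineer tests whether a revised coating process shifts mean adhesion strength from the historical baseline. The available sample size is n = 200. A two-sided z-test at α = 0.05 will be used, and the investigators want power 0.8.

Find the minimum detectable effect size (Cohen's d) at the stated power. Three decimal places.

Required noncentrality: δ = z_{0.025} + z_{0.20} = 1.960 + 0.842 = 2.802.
(The second rejection-region term Φ(−δ − z_{α/2}) is negligible and dropped.)
δ = d·√n ⇒ d = δ/√n = 2.802/√200 = 0.1981.

d ≈ 0.198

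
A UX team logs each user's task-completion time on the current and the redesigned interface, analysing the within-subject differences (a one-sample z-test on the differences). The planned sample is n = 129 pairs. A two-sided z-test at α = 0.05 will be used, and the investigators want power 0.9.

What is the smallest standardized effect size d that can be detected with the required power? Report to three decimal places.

Required noncentrality: δ = z_{0.025} + z_{0.10} = 1.960 + 1.282 = 3.242.
(Lower-tail contribution to power is negligible for δ > 0.)
δ = d·√n ⇒ d = δ/√n = 3.242/√129 = 0.2854.

d ≈ 0.285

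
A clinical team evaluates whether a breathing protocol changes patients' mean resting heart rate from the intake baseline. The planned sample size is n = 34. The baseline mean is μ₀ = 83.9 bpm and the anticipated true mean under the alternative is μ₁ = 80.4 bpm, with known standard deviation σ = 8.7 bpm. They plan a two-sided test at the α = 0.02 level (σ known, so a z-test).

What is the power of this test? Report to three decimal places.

Power ≈ 0.508

Standardized effect: d = |μ₁ − μ₀| / σ = |80.4 − 83.9| / 8.7 = 0.4023
Noncentrality parameter: δ = d·√n = 0.4023 × √34 = 2.3458
Two-sided α = 0.02 → critical value z_{0.01} = 2.326.
Power = Φ(δ − 2.326) + Φ(−δ − 2.326) = Φ(0.019) + Φ(-4.672) = 0.5078 + 0.0000 = 0.5078.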